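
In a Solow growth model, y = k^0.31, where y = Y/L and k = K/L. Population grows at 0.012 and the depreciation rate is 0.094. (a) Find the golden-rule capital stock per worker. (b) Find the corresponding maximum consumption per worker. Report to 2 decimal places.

Break-even investment rate: n + δ = 0.012 + 0.094 = 0.106.
At the golden rule the marginal product of capital equals n+δ: 0.31·k^(0.31−1) = 0.106. Solving, k_gold = (0.31/0.106)^(1/0.69) ≈ 4.7363.
y_gold = 4.7363^0.31 ≈ 1.6195; c_gold = y_gold − 0.106·k_gold ≈ 1.1175.

(a) k_gold ≈ 4.74; (b) c_gold ≈ 1.12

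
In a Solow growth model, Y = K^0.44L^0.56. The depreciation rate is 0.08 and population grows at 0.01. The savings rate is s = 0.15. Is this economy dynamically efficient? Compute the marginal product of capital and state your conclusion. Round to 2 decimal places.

dynamically efficient; MPK ≈ 0.26

Break-even investment rate: n + δ = 0.01 + 0.08 = 0.09.
Steady-state k*: s·k^0.44 = 0.09·k gives k* = (0.15/0.09)^(1/0.56) ≈ 2.4898.
MPK = 0.44·2.4898^(-0.56) ≈ 0.2640.
MPK > n+δ = 0.09, so the economy is dynamically efficient (under-saving).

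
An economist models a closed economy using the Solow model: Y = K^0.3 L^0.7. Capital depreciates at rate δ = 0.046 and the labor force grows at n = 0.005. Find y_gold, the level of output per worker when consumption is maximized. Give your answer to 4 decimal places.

Break-even investment rate: n + δ = 0.005 + 0.046 = 0.051.
Setting f'(k) = n+δ gives 0.3·k^(0.3−1) = 0.051, hence k_gold = (0.3/0.051)^(1/0.7) ≈ 12.5707.
Output: y_gold = k_gold^0.3 = 12.5707^0.3 ≈ 2.1370.

y_gold ≈ 2.1370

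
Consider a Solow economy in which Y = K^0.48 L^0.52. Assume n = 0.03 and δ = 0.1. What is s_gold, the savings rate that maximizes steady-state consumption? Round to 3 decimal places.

s_gold = 0.480

Capital per worker breaks even when investment replaces (n + δ)·k; here n + δ = 0.13.
At the golden rule MPK = n+δ, and in any Cobb-Douglas steady state s = (n+δ)·k/y = MPK·k/y = capital's share 0.48.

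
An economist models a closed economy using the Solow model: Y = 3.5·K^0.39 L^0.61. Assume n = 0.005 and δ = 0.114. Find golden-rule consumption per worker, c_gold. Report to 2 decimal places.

n + δ = 0.005 + 0.114 = 0.119.
At the golden rule the marginal product of capital equals n+δ: 0.39·3.5·k^(0.39−1) = 0.119. Solving, k_gold = (0.39·3.5/0.119)^(1/0.61) ≈ 54.5790.
y_gold = 3.5·54.5790^0.39 ≈ 16.6536.
c_gold = y_gold − (n+δ)·k_gold = 16.6536 − 0.119·54.5790 ≈ 10.1587.

c_gold ≈ 10.16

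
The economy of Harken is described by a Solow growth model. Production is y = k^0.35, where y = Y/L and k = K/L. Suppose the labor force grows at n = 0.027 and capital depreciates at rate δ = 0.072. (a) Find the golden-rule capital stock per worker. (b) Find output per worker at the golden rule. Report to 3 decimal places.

(a) k_gold ≈ 6.978; (b) y_gold ≈ 1.974

n + δ = 0.027 + 0.072 = 0.099.
Golden rule sets MPK = n+δ: 0.35·k^(0.35−1) = 0.099, so k_gold = (0.35/0.099)^(1/0.65) ≈ 6.9782.
y_gold = 6.9782^0.35 ≈ 1.9738.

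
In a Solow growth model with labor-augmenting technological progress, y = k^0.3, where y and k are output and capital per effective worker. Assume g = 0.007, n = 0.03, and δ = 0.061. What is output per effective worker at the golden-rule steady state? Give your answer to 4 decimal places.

Capital per effective worker breaks even when investment replaces (n + g + δ)·k; here n + g + δ = 0.098.
Golden rule sets MPK = n+g+δ: 0.3·k^(0.3−1) = 0.098, so k_gold = (0.3/0.098)^(1/0.7) ≈ 4.9447.
Output: y_gold = k_gold^0.3 = 4.9447^0.3 ≈ 1.6153.

y_gold ≈ 1.6153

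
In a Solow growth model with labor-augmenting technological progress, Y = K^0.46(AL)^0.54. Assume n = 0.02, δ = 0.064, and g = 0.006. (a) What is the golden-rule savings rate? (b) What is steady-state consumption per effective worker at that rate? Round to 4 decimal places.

(a) s_gold = 0.4600; (b) c_gold ≈ 2.1674

Break-even investment rate: n + g + δ = 0.02 + 0.006 + 0.064 = 0.09.
For Cobb-Douglas, s_gold equals capital's share: s_gold = 0.46.
Maximizing c = f(k) − (n+g+δ)·k gives f'(k) = n+g+δ, i.e. 0.46·k^(0.46−1) = 0.09, so k_gold = (0.46/0.09)^(1/0.54) ≈ 20.5147.
y_gold = 20.5147^0.46 ≈ 4.0137; c_gold = (1−0.46)·y_gold ≈ 2.1674.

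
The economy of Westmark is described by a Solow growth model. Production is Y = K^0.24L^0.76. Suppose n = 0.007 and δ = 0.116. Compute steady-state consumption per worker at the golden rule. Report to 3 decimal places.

c_gold ≈ 0.939

The effective depreciation rate is n + δ = 0.007 + 0.116 = 0.123.
Maximizing c = f(k) − (n+δ)·k gives f'(k) = n+δ, i.e. 0.24·k^(0.24−1) = 0.123, so k_gold = (0.24/0.123)^(1/0.76) ≈ 2.4098.
y_gold = 2.4098^0.24 ≈ 1.2350.
c_gold = y_gold − (n+δ)·k_gold = 1.2350 − 0.123·2.4098 ≈ 0.9386.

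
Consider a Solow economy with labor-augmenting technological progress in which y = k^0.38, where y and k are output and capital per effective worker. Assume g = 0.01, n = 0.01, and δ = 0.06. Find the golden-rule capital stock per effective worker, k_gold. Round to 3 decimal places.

k_gold ≈ 12.344

Capital per effective worker breaks even when investment replaces (n + g + δ)·k; here n + g + δ = 0.08.
Setting f'(k) = n+g+δ gives 0.38·k^(0.38−1) = 0.08, hence k_gold = (0.38/0.08)^(1/0.62) ≈ 12.3436.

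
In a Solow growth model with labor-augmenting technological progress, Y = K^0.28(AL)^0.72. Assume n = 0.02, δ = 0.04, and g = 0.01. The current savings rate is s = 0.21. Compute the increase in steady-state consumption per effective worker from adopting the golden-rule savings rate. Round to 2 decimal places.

Δc ≈ 0.02

Capital per effective worker breaks even when investment replaces (n + g + δ)·k; here n + g + δ = 0.07.
Current steady state (s = 0.21): k* = (0.21/0.07)^(1/0.72) ≈ 4.5991, y* = 4.5991^0.28 ≈ 1.5330, c* = (1−0.21)·1.5330 ≈ 1.2111.
Setting f'(k) = n+g+δ gives 0.28·k^(0.28−1) = 0.07, hence k_gold = (0.28/0.07)^(1/0.72) ≈ 6.8580.
y_gold = 6.8580^0.28 ≈ 1.7145, c_gold = y_gold − 0.07·k_gold ≈ 1.2344.
Gain: Δc = 1.2344 − 1.2111 ≈ 0.0233.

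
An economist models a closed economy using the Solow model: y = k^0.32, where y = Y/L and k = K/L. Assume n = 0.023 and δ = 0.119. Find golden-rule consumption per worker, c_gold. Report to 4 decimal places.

Capital per worker breaks even when investment replaces (n + δ)·k; here n + δ = 0.142.
Maximizing c = f(k) − (n+δ)·k gives f'(k) = n+δ, i.e. 0.32·k^(0.32−1) = 0.142, so k_gold = (0.32/0.142)^(1/0.68) ≈ 3.3030.
y_gold = 3.3030^0.32 ≈ 1.4657.
c_gold = y_gold − (n+δ)·k_gold = 1.4657 − 0.142·3.3030 ≈ 0.9967.

c_gold ≈ 0.9967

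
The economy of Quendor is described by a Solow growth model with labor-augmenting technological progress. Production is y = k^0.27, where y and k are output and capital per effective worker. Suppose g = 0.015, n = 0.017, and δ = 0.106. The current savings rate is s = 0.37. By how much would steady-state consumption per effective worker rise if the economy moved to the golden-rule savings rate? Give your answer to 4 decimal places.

Break-even investment rate: n + g + δ = 0.017 + 0.015 + 0.106 = 0.138.
Current steady state (s = 0.37): k* = (0.37/0.138)^(1/0.73) ≈ 3.8614, y* = 3.8614^0.27 ≈ 1.4402, c* = (1−0.37)·1.4402 ≈ 0.9073.
At the golden rule the marginal product of capital equals n+g+δ: 0.27·k^(0.27−1) = 0.138. Solving, k_gold = (0.27/0.138)^(1/0.73) ≈ 2.5078.
y_gold = 2.5078^0.27 ≈ 1.2818, c_gold = y_gold − 0.138·k_gold ≈ 0.9357.
Gain: Δc = 0.9357 − 0.9073 ≈ 0.0284.

Δc ≈ 0.0284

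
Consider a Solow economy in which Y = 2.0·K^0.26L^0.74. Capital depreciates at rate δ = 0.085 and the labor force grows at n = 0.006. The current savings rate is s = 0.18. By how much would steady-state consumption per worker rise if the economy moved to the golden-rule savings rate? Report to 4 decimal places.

Δc ≈ 0.0715

The effective depreciation rate is n + δ = 0.006 + 0.085 = 0.091.
Current steady state (s = 0.18): k* = (0.18·2.0/0.091)^(1/0.74) ≈ 6.4137, y* = 2.0·6.4137^0.26 ≈ 3.2425, c* = (1−0.18)·3.2425 ≈ 2.6588.
At the golden rule the marginal product of capital equals n+δ: 0.26·2.0·k^(0.26−1) = 0.091. Solving, k_gold = (0.26·2.0/0.091)^(1/0.74) ≈ 10.5420.
y_gold = 2.0·10.5420^0.26 ≈ 3.6897, c_gold = y_gold − 0.091·k_gold ≈ 2.7304.
Gain: Δc = 2.7304 − 2.6588 ≈ 0.0715.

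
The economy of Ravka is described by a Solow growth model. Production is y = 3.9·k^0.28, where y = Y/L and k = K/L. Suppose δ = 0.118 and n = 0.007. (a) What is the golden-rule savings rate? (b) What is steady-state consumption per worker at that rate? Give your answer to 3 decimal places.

(a) s_gold = 0.280; (b) c_gold ≈ 6.523

Capital per worker breaks even when investment replaces (n + δ)·k; here n + δ = 0.125.
For Cobb-Douglas, s_gold equals capital's share: s_gold = 0.28.
At the golden rule the marginal product of capital equals n+δ: 0.28·3.9·k^(0.28−1) = 0.125. Solving, k_gold = (0.28·3.9/0.125)^(1/0.72) ≈ 20.2945.
y_gold = 3.9·20.2945^0.28 ≈ 9.0601; c_gold = (1−0.28)·y_gold ≈ 6.5232.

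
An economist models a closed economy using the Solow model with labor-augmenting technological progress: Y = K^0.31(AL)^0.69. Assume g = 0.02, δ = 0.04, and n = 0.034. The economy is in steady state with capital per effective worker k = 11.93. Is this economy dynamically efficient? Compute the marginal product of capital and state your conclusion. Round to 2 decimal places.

Capital per effective worker breaks even when investment replaces (n + g + δ)·k; here n + g + δ = 0.094.
MPK = 0.31·k^(0.31−1) = 0.31·11.93^(-0.69) ≈ 0.0560.
MPK < 0.094, so the economy is dynamically inefficient (over-saving).

dynamically inefficient; MPK ≈ 0.06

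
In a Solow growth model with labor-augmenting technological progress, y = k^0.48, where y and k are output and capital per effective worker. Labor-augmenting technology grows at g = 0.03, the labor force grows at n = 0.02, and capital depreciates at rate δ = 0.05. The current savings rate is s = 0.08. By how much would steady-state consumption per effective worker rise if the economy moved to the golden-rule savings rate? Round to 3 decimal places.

n + g + δ = 0.02 + 0.03 + 0.05 = 0.1.
Current steady state (s = 0.08): k* = (0.08/0.1)^(1/0.52) ≈ 0.6511, y* = 0.6511^0.48 ≈ 0.8139, c* = (1−0.08)·0.8139 ≈ 0.7487.
Maximizing c = f(k) − (n+g+δ)·k gives f'(k) = n+g+δ, i.e. 0.48·k^(0.48−1) = 0.1, so k_gold = (0.48/0.1)^(1/0.52) ≈ 20.4211.
y_gold = 20.4211^0.48 ≈ 4.2544, c_gold = y_gold − 0.1·k_gold ≈ 2.2123.
Gain: Δc = 2.2123 − 0.7487 ≈ 1.4635.

Δc ≈ 1.464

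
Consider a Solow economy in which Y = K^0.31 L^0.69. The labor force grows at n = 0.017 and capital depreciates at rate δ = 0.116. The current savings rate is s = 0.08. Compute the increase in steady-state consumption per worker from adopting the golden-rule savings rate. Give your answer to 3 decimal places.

Δc ≈ 0.277

Break-even investment rate: n + δ = 0.017 + 0.116 = 0.133.
Current steady state (s = 0.08): k* = (0.08/0.133)^(1/0.69) ≈ 0.4787, y* = 0.4787^0.31 ≈ 0.7958, c* = (1−0.08)·0.7958 ≈ 0.7322.
Setting f'(k) = n+δ gives 0.31·k^(0.31−1) = 0.133, hence k_gold = (0.31/0.133)^(1/0.69) ≈ 3.4090.
y_gold = 3.4090^0.31 ≈ 1.4626, c_gold = y_gold − 0.133·k_gold ≈ 1.0092.
Gain: Δc = 1.0092 − 0.7322 ≈ 0.2770.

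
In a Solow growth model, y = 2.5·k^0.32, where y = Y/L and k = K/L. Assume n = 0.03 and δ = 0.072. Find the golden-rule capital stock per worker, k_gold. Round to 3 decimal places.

k_gold ≈ 20.674

Capital per worker breaks even when investment replaces (n + δ)·k; here n + δ = 0.102.
Golden rule sets MPK = n+δ: 0.32·2.5·k^(0.32−1) = 0.102, so k_gold = (0.32·2.5/0.102)^(1/0.68) ≈ 20.6741.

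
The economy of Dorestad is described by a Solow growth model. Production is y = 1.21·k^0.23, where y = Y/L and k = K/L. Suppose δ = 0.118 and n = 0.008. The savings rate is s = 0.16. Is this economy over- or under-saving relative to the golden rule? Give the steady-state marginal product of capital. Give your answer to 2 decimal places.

n + δ = 0.008 + 0.118 = 0.126.
Steady-state k*: s·A·k^0.23 = 0.126·k gives k* = (0.16·1.21/0.126)^(1/0.77) ≈ 1.7468.
MPK = 0.23·1.21·1.7468^(-0.77) ≈ 0.1811.
MPK > n+δ = 0.126, so the economy is dynamically efficient (under-saving).

under-saving; MPK ≈ 0.18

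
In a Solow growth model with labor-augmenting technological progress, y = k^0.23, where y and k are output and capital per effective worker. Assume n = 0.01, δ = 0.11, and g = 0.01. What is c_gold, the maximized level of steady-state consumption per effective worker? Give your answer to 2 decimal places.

Break-even investment rate: n + g + δ = 0.01 + 0.01 + 0.11 = 0.13.
At the golden rule the marginal product of capital equals n+g+δ: 0.23·k^(0.23−1) = 0.13. Solving, k_gold = (0.23/0.13)^(1/0.77) ≈ 2.0980.
y_gold = 2.0980^0.23 ≈ 1.1858.
c_gold = y_gold − (n+g+δ)·k_gold = 1.1858 − 0.13·2.0980 ≈ 0.9131.

c_gold ≈ 0.91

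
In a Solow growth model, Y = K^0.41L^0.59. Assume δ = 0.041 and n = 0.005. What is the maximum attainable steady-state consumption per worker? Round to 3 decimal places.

n + δ = 0.005 + 0.041 = 0.046.
Setting f'(k) = n+δ gives 0.41·k^(0.41−1) = 0.046, hence k_gold = (0.41/0.046)^(1/0.59) ≈ 40.7581.
y_gold = 40.7581^0.41 ≈ 4.5729.
c_gold = y_gold − (n+δ)·k_gold = 4.5729 − 0.046·40.7581 ≈ 2.6980.

c_gold ≈ 2.698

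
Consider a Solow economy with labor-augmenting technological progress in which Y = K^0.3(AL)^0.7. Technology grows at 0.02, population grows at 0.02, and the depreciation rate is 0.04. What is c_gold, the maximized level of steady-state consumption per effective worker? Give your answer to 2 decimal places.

Capital per effective worker breaks even when investment replaces (n + g + δ)·k; here n + g + δ = 0.08.
Maximizing c = f(k) − (n+g+δ)·k gives f'(k) = n+g+δ, i.e. 0.3·k^(0.3−1) = 0.08, so k_gold = (0.3/0.08)^(1/0.7) ≈ 6.6076.
y_gold = 6.6076^0.3 ≈ 1.7620.
c_gold = y_gold − (n+g+δ)·k_gold = 1.7620 − 0.08·6.6076 ≈ 1.2334.

c_gold ≈ 1.23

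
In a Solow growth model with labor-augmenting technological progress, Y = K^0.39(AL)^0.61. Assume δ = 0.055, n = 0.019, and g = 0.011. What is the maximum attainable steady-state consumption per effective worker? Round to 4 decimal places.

c_gold ≈ 1.6157

Capital per effective worker breaks even when investment replaces (n + g + δ)·k; here n + g + δ = 0.085.
At the golden rule the marginal product of capital equals n+g+δ: 0.39·k^(0.39−1) = 0.085. Solving, k_gold = (0.39/0.085)^(1/0.61) ≈ 12.1525.
y_gold = 12.1525^0.39 ≈ 2.6486.
c_gold = y_gold − (n+g+δ)·k_gold = 2.6486 − 0.085·12.1525 ≈ 1.6157.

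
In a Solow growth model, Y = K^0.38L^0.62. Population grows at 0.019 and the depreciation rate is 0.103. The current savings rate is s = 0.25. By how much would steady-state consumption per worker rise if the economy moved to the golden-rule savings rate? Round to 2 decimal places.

Δc ≈ 0.08

The effective depreciation rate is n + δ = 0.019 + 0.103 = 0.122.
Current steady state (s = 0.25): k* = (0.25/0.122)^(1/0.62) ≈ 3.1809, y* = 3.1809^0.38 ≈ 1.5523, c* = (1−0.25)·1.5523 ≈ 1.1642.
Maximizing c = f(k) − (n+δ)·k gives f'(k) = n+δ, i.e. 0.38·k^(0.38−1) = 0.122, so k_gold = (0.38/0.122)^(1/0.62) ≈ 6.2495.
y_gold = 6.2495^0.38 ≈ 2.0064, c_gold = y_gold − 0.122·k_gold ≈ 1.2440.
Gain: Δc = 1.2440 − 1.1642 ≈ 0.0798.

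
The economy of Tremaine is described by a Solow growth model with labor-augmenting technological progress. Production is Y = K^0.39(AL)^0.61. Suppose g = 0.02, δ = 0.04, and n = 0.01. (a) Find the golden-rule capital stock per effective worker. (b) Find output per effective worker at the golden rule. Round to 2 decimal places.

Capital per effective worker breaks even when investment replaces (n + g + δ)·k; here n + g + δ = 0.07.
Setting f'(k) = n+g+δ gives 0.39·k^(0.39−1) = 0.07, hence k_gold = (0.39/0.07)^(1/0.61) ≈ 16.7069.
y_gold = 16.7069^0.39 ≈ 2.9987.

(a) k_gold ≈ 16.71; (b) y_gold ≈ 3.00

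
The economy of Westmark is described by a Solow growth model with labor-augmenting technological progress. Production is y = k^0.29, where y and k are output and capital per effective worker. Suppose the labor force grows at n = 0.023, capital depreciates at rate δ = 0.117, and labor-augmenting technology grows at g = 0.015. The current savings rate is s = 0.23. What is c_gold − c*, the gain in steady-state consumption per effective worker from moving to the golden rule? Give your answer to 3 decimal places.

n + g + δ = 0.023 + 0.015 + 0.117 = 0.155.
Current steady state (s = 0.23): k* = (0.23/0.155)^(1/0.71) ≈ 1.7434, y* = 1.7434^0.29 ≈ 1.1749, c* = (1−0.23)·1.1749 ≈ 0.9047.
Golden rule sets MPK = n+g+δ: 0.29·k^(0.29−1) = 0.155, so k_gold = (0.29/0.155)^(1/0.71) ≈ 2.4165.
y_gold = 2.4165^0.29 ≈ 1.2916, c_gold = y_gold − 0.155·k_gold ≈ 0.9170.
Gain: Δc = 0.9170 − 0.9047 ≈ 0.0123.

Δc ≈ 0.012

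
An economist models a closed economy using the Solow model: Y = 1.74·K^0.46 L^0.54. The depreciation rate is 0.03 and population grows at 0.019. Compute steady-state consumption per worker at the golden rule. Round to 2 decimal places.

c_gold ≈ 10.15

The effective depreciation rate is n + δ = 0.019 + 0.03 = 0.049.
At the golden rule the marginal product of capital equals n+δ: 0.46·1.74·k^(0.46−1) = 0.049. Solving, k_gold = (0.46·1.74/0.049)^(1/0.54) ≈ 176.4013.
y_gold = 1.74·176.4013^0.46 ≈ 18.7906.
c_gold = y_gold − (n+δ)·k_gold = 18.7906 − 0.049·176.4013 ≈ 10.1469.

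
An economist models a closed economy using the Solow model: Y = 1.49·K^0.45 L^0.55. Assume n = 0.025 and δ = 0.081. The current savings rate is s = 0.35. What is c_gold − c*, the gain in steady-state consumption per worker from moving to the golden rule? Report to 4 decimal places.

Capital per worker breaks even when investment replaces (n + δ)·k; here n + δ = 0.106.
Current steady state (s = 0.35): k* = (0.35·1.49/0.106)^(1/0.55) ≈ 18.1171, y* = 1.49·18.1171^0.45 ≈ 5.4869, c* = (1−0.35)·5.4869 ≈ 3.5665.
Maximizing c = f(k) − (n+δ)·k gives f'(k) = n+δ, i.e. 0.45·1.49·k^(0.45−1) = 0.106, so k_gold = (0.45·1.49/0.106)^(1/0.55) ≈ 28.6110.
y_gold = 1.49·28.6110^0.45 ≈ 6.7395, c_gold = y_gold − 0.106·k_gold ≈ 3.7067.
Gain: Δc = 3.7067 − 3.5665 ≈ 0.1402.

Δc ≈ 0.1402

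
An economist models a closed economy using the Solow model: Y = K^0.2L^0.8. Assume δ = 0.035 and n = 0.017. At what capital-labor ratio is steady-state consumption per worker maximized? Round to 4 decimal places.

k_gold ≈ 5.3862

n + δ = 0.017 + 0.035 = 0.052.
Setting f'(k) = n+δ gives 0.2·k^(0.2−1) = 0.052, hence k_gold = (0.2/0.052)^(1/0.8) ≈ 5.3862.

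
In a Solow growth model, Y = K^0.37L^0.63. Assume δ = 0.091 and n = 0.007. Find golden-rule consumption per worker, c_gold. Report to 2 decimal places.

c_gold ≈ 1.37

Break-even investment rate: n + δ = 0.007 + 0.091 = 0.098.
At the golden rule the marginal product of capital equals n+δ: 0.37·k^(0.37−1) = 0.098. Solving, k_gold = (0.37/0.098)^(1/0.63) ≈ 8.2382.
y_gold = 8.2382^0.37 ≈ 2.1820.
c_gold = y_gold − (n+δ)·k_gold = 2.1820 − 0.098·8.2382 ≈ 1.3747.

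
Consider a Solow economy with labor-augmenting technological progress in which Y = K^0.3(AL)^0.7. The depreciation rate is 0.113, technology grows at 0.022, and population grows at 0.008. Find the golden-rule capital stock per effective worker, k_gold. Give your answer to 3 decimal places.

k_gold ≈ 2.882

The effective depreciation rate is n + g + δ = 0.008 + 0.022 + 0.113 = 0.143.
Maximizing c = f(k) − (n+g+δ)·k gives f'(k) = n+g+δ, i.e. 0.3·k^(0.3−1) = 0.143, so k_gold = (0.3/0.143)^(1/0.7) ≈ 2.8820.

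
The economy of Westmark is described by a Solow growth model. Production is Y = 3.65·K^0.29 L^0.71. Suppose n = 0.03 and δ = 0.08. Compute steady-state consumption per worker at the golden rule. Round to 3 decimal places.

c_gold ≈ 6.534

n + δ = 0.03 + 0.08 = 0.11.
Golden rule sets MPK = n+δ: 0.29·3.65·k^(0.29−1) = 0.11, so k_gold = (0.29·3.65/0.11)^(1/0.71) ≈ 24.2620.
y_gold = 3.65·24.2620^0.29 ≈ 9.2028.
c_gold = y_gold − (n+δ)·k_gold = 9.2028 − 0.11·24.2620 ≈ 6.5340.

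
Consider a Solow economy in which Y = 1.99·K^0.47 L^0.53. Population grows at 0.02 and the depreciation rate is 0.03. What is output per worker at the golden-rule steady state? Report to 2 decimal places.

y_gold ≈ 26.72

The effective depreciation rate is n + δ = 0.02 + 0.03 = 0.05.
Setting f'(k) = n+δ gives 0.47·1.99·k^(0.47−1) = 0.05, hence k_gold = (0.47·1.99/0.05)^(1/0.53) ≈ 251.1678.
Output: y_gold = 1.99·k_gold^0.47 = 1.99·251.1678^0.47 ≈ 26.7200.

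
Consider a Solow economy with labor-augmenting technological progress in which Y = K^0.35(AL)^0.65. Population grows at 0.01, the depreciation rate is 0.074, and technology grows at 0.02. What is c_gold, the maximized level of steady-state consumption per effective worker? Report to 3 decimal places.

n + g + δ = 0.01 + 0.02 + 0.074 = 0.104.
At the golden rule the marginal product of capital equals n+g+δ: 0.35·k^(0.35−1) = 0.104. Solving, k_gold = (0.35/0.104)^(1/0.65) ≈ 6.4688.
y_gold = 6.4688^0.35 ≈ 1.9222.
c_gold = y_gold − (n+g+δ)·k_gold = 1.9222 − 0.104·6.4688 ≈ 1.2494.

c_gold ≈ 1.249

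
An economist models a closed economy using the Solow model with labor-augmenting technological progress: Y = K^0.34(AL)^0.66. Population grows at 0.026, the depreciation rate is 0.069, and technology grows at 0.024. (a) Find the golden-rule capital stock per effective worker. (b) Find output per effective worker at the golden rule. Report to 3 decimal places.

(a) k_gold ≈ 4.907; (b) y_gold ≈ 1.717

The effective depreciation rate is n + g + δ = 0.026 + 0.024 + 0.069 = 0.119.
Setting f'(k) = n+g+δ gives 0.34·k^(0.34−1) = 0.119, hence k_gold = (0.34/0.119)^(1/0.66) ≈ 4.9069.
y_gold = 4.9069^0.34 ≈ 1.7174.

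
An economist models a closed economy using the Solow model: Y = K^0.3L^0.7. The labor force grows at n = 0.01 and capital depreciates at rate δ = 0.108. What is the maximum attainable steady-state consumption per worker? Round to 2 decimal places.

n + δ = 0.01 + 0.108 = 0.118.
Setting f'(k) = n+δ gives 0.3·k^(0.3−1) = 0.118, hence k_gold = (0.3/0.118)^(1/0.7) ≈ 3.7924.
y_gold = 3.7924^0.3 ≈ 1.4917.
c_gold = y_gold − (n+δ)·k_gold = 1.4917 − 0.118·3.7924 ≈ 1.0442.

c_gold ≈ 1.04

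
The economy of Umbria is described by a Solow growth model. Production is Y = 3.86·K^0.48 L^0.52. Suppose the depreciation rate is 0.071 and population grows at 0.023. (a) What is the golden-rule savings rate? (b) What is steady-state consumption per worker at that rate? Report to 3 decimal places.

Break-even investment rate: n + δ = 0.023 + 0.071 = 0.094.
For Cobb-Douglas, s_gold equals capital's share: s_gold = 0.48.
Setting f'(k) = n+δ gives 0.48·3.86·k^(0.48−1) = 0.094, hence k_gold = (0.48·3.86/0.094)^(1/0.52) ≈ 308.8937.
y_gold = 3.86·308.8937^0.48 ≈ 60.4917; c_gold = (1−0.48)·y_gold ≈ 31.4557.

(a) s_gold = 0.480; (b) c_gold ≈ 31.456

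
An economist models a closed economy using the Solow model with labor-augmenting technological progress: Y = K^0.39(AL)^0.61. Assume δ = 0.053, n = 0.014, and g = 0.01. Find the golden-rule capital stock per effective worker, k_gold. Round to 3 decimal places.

Capital per effective worker breaks even when investment replaces (n + g + δ)·k; here n + g + δ = 0.077.
Maximizing c = f(k) − (n+g+δ)·k gives f'(k) = n+g+δ, i.e. 0.39·k^(0.39−1) = 0.077, so k_gold = (0.39/0.077)^(1/0.61) ≈ 14.2902.

k_gold ≈ 14.290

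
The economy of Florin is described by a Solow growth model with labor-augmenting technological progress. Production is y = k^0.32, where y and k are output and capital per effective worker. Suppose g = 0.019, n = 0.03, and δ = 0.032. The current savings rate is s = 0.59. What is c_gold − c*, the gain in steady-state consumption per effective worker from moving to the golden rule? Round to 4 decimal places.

Δc ≈ 0.2543

Break-even investment rate: n + g + δ = 0.03 + 0.019 + 0.032 = 0.081.
Current steady state (s = 0.59): k* = (0.59/0.081)^(1/0.68) ≈ 18.5433, y* = 18.5433^0.32 ≈ 2.5458, c* = (1−0.59)·2.5458 ≈ 1.0438.
Setting f'(k) = n+g+δ gives 0.32·k^(0.32−1) = 0.081, hence k_gold = (0.32/0.081)^(1/0.68) ≈ 7.5413.
y_gold = 7.5413^0.32 ≈ 1.9089, c_gold = y_gold − 0.081·k_gold ≈ 1.2981.
Gain: Δc = 1.2981 − 1.0438 ≈ 0.2543.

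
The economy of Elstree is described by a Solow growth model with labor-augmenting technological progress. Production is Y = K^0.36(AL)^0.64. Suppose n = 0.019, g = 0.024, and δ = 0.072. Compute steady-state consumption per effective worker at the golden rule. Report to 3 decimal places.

n + g + δ = 0.019 + 0.024 + 0.072 = 0.115.
Maximizing c = f(k) − (n+g+δ)·k gives f'(k) = n+g+δ, i.e. 0.36·k^(0.36−1) = 0.115, so k_gold = (0.36/0.115)^(1/0.64) ≈ 5.9482.
y_gold = 5.9482^0.36 ≈ 1.9001.
c_gold = y_gold − (n+g+δ)·k_gold = 1.9001 − 0.115·5.9482 ≈ 1.2161.

c_gold ≈ 1.216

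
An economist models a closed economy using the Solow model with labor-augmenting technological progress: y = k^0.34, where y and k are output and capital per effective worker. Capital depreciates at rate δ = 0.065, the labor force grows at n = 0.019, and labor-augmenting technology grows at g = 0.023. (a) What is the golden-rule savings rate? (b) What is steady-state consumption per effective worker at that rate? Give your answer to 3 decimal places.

(a) s_gold = 0.340; (b) c_gold ≈ 1.197

n + g + δ = 0.019 + 0.023 + 0.065 = 0.107.
For Cobb-Douglas, s_gold equals capital's share: s_gold = 0.34.
Golden rule sets MPK = n+g+δ: 0.34·k^(0.34−1) = 0.107, so k_gold = (0.34/0.107)^(1/0.66) ≈ 5.7643.
y_gold = 5.7643^0.34 ≈ 1.8141; c_gold = (1−0.34)·y_gold ≈ 1.1973.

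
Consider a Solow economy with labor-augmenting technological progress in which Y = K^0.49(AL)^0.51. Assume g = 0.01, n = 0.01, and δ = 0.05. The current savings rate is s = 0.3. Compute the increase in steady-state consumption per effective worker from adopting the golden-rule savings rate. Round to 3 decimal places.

Break-even investment rate: n + g + δ = 0.01 + 0.01 + 0.05 = 0.07.
Current steady state (s = 0.3): k* = (0.3/0.07)^(1/0.51) ≈ 17.3485, y* = 17.3485^0.49 ≈ 4.0480, c* = (1−0.3)·4.0480 ≈ 2.8336.
Maximizing c = f(k) − (n+g+δ)·k gives f'(k) = n+g+δ, i.e. 0.49·k^(0.49−1) = 0.07, so k_gold = (0.49/0.07)^(1/0.51) ≈ 45.3999.
y_gold = 45.3999^0.49 ≈ 6.4857, c_gold = y_gold − 0.07·k_gold ≈ 3.3077.
Gain: Δc = 3.3077 − 2.8336 ≈ 0.4741.

Δc ≈ 0.474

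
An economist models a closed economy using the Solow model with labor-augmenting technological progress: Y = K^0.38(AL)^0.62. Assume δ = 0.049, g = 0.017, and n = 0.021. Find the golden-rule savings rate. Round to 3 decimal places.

n + g + δ = 0.021 + 0.017 + 0.049 = 0.087.
At the golden rule MPK = n+g+δ, and in any Cobb-Douglas steady state s = (n+g+δ)·k/y = MPK·k/y = capital's share 0.38.

s_gold = 0.380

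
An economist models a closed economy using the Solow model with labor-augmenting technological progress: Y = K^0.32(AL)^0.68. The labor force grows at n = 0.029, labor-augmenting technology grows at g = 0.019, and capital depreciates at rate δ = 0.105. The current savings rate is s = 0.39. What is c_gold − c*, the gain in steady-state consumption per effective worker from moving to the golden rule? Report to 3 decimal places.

Δc ≈ 0.015

n + g + δ = 0.029 + 0.019 + 0.105 = 0.153.
Current steady state (s = 0.39): k* = (0.39/0.153)^(1/0.68) ≈ 3.9592, y* = 3.9592^0.32 ≈ 1.5532, c* = (1−0.39)·1.5532 ≈ 0.9475.
At the golden rule the marginal product of capital equals n+g+δ: 0.32·k^(0.32−1) = 0.153. Solving, k_gold = (0.32/0.153)^(1/0.68) ≈ 2.9598.
y_gold = 2.9598^0.32 ≈ 1.4152, c_gold = y_gold − 0.153·k_gold ≈ 0.9623.
Gain: Δc = 0.9623 − 0.9475 ≈ 0.0148.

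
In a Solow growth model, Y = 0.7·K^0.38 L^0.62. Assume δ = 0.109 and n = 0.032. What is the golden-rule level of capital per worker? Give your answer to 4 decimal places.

Break-even investment rate: n + δ = 0.032 + 0.109 = 0.141.
Maximizing c = f(k) − (n+δ)·k gives f'(k) = n+δ, i.e. 0.38·0.7·k^(0.38−1) = 0.141, so k_gold = (0.38·0.7/0.141)^(1/0.62) ≈ 2.7837.

k_gold ≈ 2.7837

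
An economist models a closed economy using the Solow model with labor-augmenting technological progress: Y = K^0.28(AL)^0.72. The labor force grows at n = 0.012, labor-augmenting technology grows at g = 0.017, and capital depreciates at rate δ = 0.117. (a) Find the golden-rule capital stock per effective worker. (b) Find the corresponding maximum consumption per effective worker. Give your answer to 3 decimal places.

Break-even investment rate: n + g + δ = 0.012 + 0.017 + 0.117 = 0.146.
Maximizing c = f(k) − (n+g+δ)·k gives f'(k) = n+g+δ, i.e. 0.28·k^(0.28−1) = 0.146, so k_gold = (0.28/0.146)^(1/0.72) ≈ 2.4705.
y_gold = 2.4705^0.28 ≈ 1.2882; c_gold = y_gold − 0.146·k_gold ≈ 0.9275.

(a) k_gold ≈ 2.471; (b) c_gold ≈ 0.927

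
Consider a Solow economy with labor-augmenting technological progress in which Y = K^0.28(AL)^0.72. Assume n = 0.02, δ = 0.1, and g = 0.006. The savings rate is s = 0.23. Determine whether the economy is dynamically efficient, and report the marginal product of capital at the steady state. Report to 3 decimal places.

n + g + δ = 0.02 + 0.006 + 0.1 = 0.126.
Steady-state k*: s·k^0.28 = 0.126·k gives k* = (0.23/0.126)^(1/0.72) ≈ 2.3067.
MPK = 0.28·2.3067^(-0.72) ≈ 0.1534.
MPK > n+g+δ = 0.126, so the economy is dynamically efficient (under-saving).

dynamically efficient; MPK ≈ 0.153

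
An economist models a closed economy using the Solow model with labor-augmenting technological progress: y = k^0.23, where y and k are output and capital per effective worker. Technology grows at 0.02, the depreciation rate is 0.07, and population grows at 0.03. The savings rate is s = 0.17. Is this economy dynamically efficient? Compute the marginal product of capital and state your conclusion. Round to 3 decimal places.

dynamically efficient; MPK ≈ 0.162

n + g + δ = 0.03 + 0.02 + 0.07 = 0.12.
Steady-state k*: s·k^0.23 = 0.12·k gives k* = (0.17/0.12)^(1/0.77) ≈ 1.5720.
MPK = 0.23·1.5720^(-0.77) ≈ 0.1624.
MPK > n+g+δ = 0.12, so the economy is dynamically efficient (under-saving).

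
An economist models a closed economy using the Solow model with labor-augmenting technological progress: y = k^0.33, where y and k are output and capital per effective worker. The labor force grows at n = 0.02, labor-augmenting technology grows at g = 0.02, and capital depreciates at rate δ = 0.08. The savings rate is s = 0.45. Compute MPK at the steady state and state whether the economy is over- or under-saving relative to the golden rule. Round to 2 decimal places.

over-saving; MPK ≈ 0.09

Break-even investment rate: n + g + δ = 0.02 + 0.02 + 0.08 = 0.12.
Steady-state k*: s·k^0.33 = 0.12·k gives k* = (0.45/0.12)^(1/0.67) ≈ 7.1906.
MPK = 0.33·7.1906^(-0.67) ≈ 0.0880.
MPK < n+g+δ = 0.12, so the economy is dynamically inefficient (over-saving).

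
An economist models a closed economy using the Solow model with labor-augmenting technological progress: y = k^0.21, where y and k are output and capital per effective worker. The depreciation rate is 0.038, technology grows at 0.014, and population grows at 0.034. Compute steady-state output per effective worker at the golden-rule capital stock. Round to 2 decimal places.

y_gold ≈ 1.27

The effective depreciation rate is n + g + δ = 0.034 + 0.014 + 0.038 = 0.086.
At the golden rule the marginal product of capital equals n+g+δ: 0.21·k^(0.21−1) = 0.086. Solving, k_gold = (0.21/0.086)^(1/0.79) ≈ 3.0959.
Output: y_gold = k_gold^0.21 = 3.0959^0.21 ≈ 1.2678.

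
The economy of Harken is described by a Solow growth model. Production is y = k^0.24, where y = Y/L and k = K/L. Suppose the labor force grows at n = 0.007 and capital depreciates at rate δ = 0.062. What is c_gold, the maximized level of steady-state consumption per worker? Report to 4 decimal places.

Capital per worker breaks even when investment replaces (n + δ)·k; here n + δ = 0.069.
Maximizing c = f(k) − (n+δ)·k gives f'(k) = n+δ, i.e. 0.24·k^(0.24−1) = 0.069, so k_gold = (0.24/0.069)^(1/0.76) ≈ 5.1561.
y_gold = 5.1561^0.24 ≈ 1.4824.
c_gold = y_gold − (n+δ)·k_gold = 1.4824 − 0.069·5.1561 ≈ 1.1266.

c_gold ≈ 1.1266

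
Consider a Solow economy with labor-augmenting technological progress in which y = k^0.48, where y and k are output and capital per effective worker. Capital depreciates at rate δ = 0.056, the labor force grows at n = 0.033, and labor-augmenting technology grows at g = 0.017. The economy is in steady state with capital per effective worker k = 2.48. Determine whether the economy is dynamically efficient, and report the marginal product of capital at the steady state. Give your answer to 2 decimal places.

n + g + δ = 0.033 + 0.017 + 0.056 = 0.106.
MPK = 0.48·k^(0.48−1) = 0.48·2.48^(-0.52) ≈ 0.2993.
MPK > 0.106, so the economy is dynamically efficient (under-saving).

dynamically efficient; MPK ≈ 0.30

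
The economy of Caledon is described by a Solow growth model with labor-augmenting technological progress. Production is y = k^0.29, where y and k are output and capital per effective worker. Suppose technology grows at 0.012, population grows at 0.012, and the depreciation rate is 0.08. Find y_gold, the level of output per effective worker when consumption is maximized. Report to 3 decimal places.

y_gold ≈ 1.520

The effective depreciation rate is n + g + δ = 0.012 + 0.012 + 0.08 = 0.104.
Golden rule sets MPK = n+g+δ: 0.29·k^(0.29−1) = 0.104, so k_gold = (0.29/0.104)^(1/0.71) ≈ 4.2391.
Output: y_gold = k_gold^0.29 = 4.2391^0.29 ≈ 1.5202.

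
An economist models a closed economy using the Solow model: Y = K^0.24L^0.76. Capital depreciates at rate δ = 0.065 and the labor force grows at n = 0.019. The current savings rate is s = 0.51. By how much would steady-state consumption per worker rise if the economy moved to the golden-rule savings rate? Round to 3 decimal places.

Δc ≈ 0.193

The effective depreciation rate is n + δ = 0.019 + 0.065 = 0.084.
Current steady state (s = 0.51): k* = (0.51/0.084)^(1/0.76) ≈ 10.7311, y* = 10.7311^0.24 ≈ 1.7675, c* = (1−0.51)·1.7675 ≈ 0.8661.
Maximizing c = f(k) − (n+δ)·k gives f'(k) = n+δ, i.e. 0.24·k^(0.24−1) = 0.084, so k_gold = (0.24/0.084)^(1/0.76) ≈ 3.9803.
y_gold = 3.9803^0.24 ≈ 1.3931, c_gold = y_gold − 0.084·k_gold ≈ 1.0587.
Gain: Δc = 1.0587 − 0.8661 ≈ 0.1927.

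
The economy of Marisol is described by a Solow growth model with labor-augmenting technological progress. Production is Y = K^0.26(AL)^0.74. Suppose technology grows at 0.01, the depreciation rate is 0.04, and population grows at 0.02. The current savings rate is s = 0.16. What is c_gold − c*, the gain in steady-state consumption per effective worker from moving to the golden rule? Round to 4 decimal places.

Δc ≈ 0.0503

Capital per effective worker breaks even when investment replaces (n + g + δ)·k; here n + g + δ = 0.07.
Current steady state (s = 0.16): k* = (0.16/0.07)^(1/0.74) ≈ 3.0561, y* = 3.0561^0.26 ≈ 1.3370, c* = (1−0.16)·1.3370 ≈ 1.1231.
Setting f'(k) = n+g+δ gives 0.26·k^(0.26−1) = 0.07, hence k_gold = (0.26/0.07)^(1/0.74) ≈ 5.8898.
y_gold = 5.8898^0.26 ≈ 1.5857, c_gold = y_gold − 0.07·k_gold ≈ 1.1734.
Gain: Δc = 1.1734 − 1.1231 ≈ 0.0503.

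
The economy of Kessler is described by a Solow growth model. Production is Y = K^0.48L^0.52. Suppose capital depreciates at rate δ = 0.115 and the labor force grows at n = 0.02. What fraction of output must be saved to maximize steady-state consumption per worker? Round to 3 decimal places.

Capital per worker breaks even when investment replaces (n + δ)·k; here n + δ = 0.135.
At the golden rule MPK = n+δ, and in any Cobb-Douglas steady state s = (n+δ)·k/y = MPK·k/y = capital's share 0.48.

s_gold = 0.480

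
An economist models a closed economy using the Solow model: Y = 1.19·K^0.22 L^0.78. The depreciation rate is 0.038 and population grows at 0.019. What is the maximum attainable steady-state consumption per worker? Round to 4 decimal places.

c_gold ≈ 1.4269

Capital per worker breaks even when investment replaces (n + δ)·k; here n + δ = 0.057.
At the golden rule the marginal product of capital equals n+δ: 0.22·1.19·k^(0.22−1) = 0.057. Solving, k_gold = (0.22·1.19/0.057)^(1/0.78) ≈ 7.0606.
y_gold = 1.19·7.0606^0.22 ≈ 1.8293.
c_gold = y_gold − (n+δ)·k_gold = 1.8293 − 0.057·7.0606 ≈ 1.4269.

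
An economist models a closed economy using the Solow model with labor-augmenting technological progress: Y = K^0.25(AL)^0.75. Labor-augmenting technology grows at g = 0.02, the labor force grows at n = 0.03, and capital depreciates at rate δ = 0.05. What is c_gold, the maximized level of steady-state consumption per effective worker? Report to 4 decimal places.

c_gold ≈ 1.0179

Capital per effective worker breaks even when investment replaces (n + g + δ)·k; here n + g + δ = 0.1.
Setting f'(k) = n+g+δ gives 0.25·k^(0.25−1) = 0.1, hence k_gold = (0.25/0.1)^(1/0.75) ≈ 3.3930.
y_gold = 3.3930^0.25 ≈ 1.3572.
c_gold = y_gold − (n+g+δ)·k_gold = 1.3572 − 0.1·3.3930 ≈ 1.0179.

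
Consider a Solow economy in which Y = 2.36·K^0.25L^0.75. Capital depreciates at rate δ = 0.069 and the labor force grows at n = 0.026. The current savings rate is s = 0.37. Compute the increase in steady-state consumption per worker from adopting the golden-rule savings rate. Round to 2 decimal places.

Capital per worker breaks even when investment replaces (n + δ)·k; here n + δ = 0.095.
Current steady state (s = 0.37): k* = (0.37·2.36/0.095)^(1/0.75) ≈ 19.2540, y* = 2.36·19.2540^0.25 ≈ 4.9436, c* = (1−0.37)·4.9436 ≈ 3.1145.
Setting f'(k) = n+δ gives 0.25·2.36·k^(0.25−1) = 0.095, hence k_gold = (0.25·2.36/0.095)^(1/0.75) ≈ 11.4158.
y_gold = 2.36·11.4158^0.25 ≈ 4.3380, c_gold = y_gold − 0.095·k_gold ≈ 3.2535.
Gain: Δc = 3.2535 − 3.1145 ≈ 0.1390.

Δc ≈ 0.14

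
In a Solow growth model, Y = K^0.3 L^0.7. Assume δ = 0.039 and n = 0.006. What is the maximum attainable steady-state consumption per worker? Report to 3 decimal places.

Break-even investment rate: n + δ = 0.006 + 0.039 = 0.045.
Golden rule sets MPK = n+δ: 0.3·k^(0.3−1) = 0.045, so k_gold = (0.3/0.045)^(1/0.7) ≈ 15.0319.
y_gold = 15.0319^0.3 ≈ 2.2548.
c_gold = y_gold − (n+δ)·k_gold = 2.2548 − 0.045·15.0319 ≈ 1.5783.

c_gold ≈ 1.578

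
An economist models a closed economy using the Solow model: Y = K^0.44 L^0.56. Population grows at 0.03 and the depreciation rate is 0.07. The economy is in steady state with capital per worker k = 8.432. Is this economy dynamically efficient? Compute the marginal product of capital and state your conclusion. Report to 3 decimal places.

Break-even investment rate: n + δ = 0.03 + 0.07 = 0.1.
MPK = 0.44·k^(0.44−1) = 0.44·8.432^(-0.56) ≈ 0.1333.
MPK > 0.1, so the economy is dynamically efficient (under-saving).

dynamically efficient; MPK ≈ 0.133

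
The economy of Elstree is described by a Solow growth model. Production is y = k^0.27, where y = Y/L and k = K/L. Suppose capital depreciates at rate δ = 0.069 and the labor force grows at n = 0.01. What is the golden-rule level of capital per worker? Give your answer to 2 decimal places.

The effective depreciation rate is n + δ = 0.01 + 0.069 = 0.079.
At the golden rule the marginal product of capital equals n+δ: 0.27·k^(0.27−1) = 0.079. Solving, k_gold = (0.27/0.079)^(1/0.73) ≈ 5.3845.

k_gold ≈ 5.38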